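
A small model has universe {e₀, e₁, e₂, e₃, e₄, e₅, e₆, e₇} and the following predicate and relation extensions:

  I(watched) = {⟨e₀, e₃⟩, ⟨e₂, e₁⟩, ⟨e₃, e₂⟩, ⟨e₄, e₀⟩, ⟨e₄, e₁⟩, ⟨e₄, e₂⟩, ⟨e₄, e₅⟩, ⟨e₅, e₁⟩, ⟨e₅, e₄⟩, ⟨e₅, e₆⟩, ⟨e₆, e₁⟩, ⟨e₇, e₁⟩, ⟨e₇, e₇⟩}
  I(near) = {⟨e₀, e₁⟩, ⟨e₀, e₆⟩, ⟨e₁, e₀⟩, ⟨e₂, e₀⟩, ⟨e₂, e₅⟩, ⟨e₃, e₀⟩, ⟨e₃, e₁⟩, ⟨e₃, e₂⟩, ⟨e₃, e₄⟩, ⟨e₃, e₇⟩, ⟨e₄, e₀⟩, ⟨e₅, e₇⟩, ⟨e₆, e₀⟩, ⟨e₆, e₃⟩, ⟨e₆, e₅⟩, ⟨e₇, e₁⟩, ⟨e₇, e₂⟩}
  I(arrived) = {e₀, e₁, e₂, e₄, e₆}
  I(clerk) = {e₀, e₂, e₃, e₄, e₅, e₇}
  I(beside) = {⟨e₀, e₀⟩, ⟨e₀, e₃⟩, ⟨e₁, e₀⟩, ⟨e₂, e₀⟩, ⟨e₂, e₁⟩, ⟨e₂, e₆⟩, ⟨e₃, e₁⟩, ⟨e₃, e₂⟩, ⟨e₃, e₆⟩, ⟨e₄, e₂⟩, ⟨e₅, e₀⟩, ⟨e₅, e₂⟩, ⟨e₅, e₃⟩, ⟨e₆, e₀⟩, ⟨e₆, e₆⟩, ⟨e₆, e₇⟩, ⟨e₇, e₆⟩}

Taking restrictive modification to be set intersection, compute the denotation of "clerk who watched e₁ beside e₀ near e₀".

{e₂}

⟦who watched e₁⟧ = {x : ⟨x, e₁⟩ ∈ ⟦watched⟧} = {e₂, e₄, e₅, e₆, e₇}
⟦beside e₀⟧ = {x : ⟨x, e₀⟩ ∈ ⟦beside⟧} = {e₀, e₁, e₂, e₅, e₆}
⟦near e₀⟧ = {x : ⟨x, e₀⟩ ∈ ⟦near⟧} = {e₁, e₂, e₃, e₄, e₆}
⟦clerk⟧ = {e₀, e₂, e₃, e₄, e₅, e₇}
… ∩ ⟦who watched e₁⟧ = {e₀, e₂, e₃, e₄, e₅, e₇} ∩ {e₂, e₄, e₅, e₆, e₇} = {e₂, e₄, e₅, e₇}
… ∩ ⟦beside e₀⟧ = {e₂, e₄, e₅, e₇} ∩ {e₀, e₁, e₂, e₅, e₆} = {e₂, e₅}
… ∩ ⟦near e₀⟧ = {e₂, e₅} ∩ {e₁, e₂, e₃, e₄, e₆} = {e₂}
So ⟦clerk who watched e₁ beside e₀ near e₀⟧ = {e₂}.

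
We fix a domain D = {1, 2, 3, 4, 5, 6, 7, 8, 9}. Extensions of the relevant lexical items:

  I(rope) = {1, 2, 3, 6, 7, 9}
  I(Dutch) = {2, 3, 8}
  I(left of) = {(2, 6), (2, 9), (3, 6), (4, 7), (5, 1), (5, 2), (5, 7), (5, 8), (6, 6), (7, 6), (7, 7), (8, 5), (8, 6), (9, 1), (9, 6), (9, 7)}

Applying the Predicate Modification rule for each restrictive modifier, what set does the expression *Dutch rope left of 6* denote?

⟦left of 6⟧ = {x : ⟨x, 6⟩ ∈ ⟦left of⟧} = {2, 3, 6, 7, 8, 9}
⟦rope⟧ = {1, 2, 3, 6, 7, 9}
… ∩ ⟦left of 6⟧ = {1, 2, 3, 6, 7, 9} ∩ {2, 3, 6, 7, 8, 9} = {2, 3, 6, 7, 9}
… ∩ ⟦Dutch⟧ = {2, 3, 6, 7, 9} ∩ {2, 3, 8} = {2, 3}
So ⟦Dutch rope left of 6⟧ = {2, 3}.

{2, 3}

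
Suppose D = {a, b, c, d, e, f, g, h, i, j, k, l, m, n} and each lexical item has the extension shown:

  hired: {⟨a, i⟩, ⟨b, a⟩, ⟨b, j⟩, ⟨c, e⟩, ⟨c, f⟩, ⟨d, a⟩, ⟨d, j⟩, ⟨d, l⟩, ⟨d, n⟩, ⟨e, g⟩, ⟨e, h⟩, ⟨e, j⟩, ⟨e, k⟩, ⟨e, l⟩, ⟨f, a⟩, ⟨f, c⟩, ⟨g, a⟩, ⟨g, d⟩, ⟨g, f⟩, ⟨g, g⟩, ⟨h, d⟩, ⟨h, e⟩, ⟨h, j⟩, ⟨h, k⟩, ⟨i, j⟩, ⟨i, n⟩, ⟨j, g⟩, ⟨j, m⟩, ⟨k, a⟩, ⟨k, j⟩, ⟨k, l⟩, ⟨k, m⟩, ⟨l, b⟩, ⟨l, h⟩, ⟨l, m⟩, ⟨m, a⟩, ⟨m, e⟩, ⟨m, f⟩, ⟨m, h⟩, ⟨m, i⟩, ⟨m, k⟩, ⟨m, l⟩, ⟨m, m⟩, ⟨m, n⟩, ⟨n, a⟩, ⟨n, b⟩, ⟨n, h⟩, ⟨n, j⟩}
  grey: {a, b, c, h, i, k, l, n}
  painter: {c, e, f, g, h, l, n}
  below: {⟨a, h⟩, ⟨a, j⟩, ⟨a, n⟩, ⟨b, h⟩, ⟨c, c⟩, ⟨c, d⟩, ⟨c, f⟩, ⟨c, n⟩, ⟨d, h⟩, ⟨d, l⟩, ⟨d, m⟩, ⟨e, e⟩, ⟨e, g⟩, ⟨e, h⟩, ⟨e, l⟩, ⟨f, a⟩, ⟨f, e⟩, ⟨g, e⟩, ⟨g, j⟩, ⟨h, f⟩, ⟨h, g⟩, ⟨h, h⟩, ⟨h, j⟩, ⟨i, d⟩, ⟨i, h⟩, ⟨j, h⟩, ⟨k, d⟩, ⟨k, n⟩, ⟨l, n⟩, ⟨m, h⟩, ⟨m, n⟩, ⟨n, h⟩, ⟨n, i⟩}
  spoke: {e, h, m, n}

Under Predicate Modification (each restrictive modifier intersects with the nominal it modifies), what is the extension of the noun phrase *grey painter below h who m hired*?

⟦below h⟧ = {x : ⟨x, h⟩ ∈ ⟦below⟧} = {a, b, d, e, h, i, j, m, n}
⟦who m hired⟧ = {x : ⟨m, x⟩ ∈ ⟦hired⟧} = {a, e, f, h, i, k, l, m, n}
⟦painter⟧ = {c, e, f, g, h, l, n}
… ∩ ⟦below h⟧ = {c, e, f, g, h, l, n} ∩ {a, b, d, e, h, i, j, m, n} = {e, h, n}
… ∩ ⟦who m hired⟧ = {e, h, n} ∩ {a, e, f, h, i, k, l, m, n} = {e, h, n}
… ∩ ⟦grey⟧ = {e, h, n} ∩ {a, b, c, h, i, k, l, n} = {h, n}
So ⟦grey painter below h who m hired⟧ = {h, n}.

{h, n}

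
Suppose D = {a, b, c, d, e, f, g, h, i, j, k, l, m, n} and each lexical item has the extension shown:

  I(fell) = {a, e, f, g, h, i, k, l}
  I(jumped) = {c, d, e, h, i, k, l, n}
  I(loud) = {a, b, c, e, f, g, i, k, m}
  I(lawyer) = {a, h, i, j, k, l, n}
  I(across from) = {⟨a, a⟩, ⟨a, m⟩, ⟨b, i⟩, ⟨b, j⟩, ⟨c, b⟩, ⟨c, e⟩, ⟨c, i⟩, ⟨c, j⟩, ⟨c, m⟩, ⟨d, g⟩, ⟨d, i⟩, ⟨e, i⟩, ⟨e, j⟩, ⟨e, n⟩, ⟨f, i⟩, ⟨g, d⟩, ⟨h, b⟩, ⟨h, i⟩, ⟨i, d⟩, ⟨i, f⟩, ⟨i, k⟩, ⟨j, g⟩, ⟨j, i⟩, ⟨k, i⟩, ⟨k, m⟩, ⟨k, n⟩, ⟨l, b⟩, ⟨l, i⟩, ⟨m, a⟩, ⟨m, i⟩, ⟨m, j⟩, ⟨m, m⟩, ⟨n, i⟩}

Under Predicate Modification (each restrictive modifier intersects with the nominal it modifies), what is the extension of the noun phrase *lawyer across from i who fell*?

⟦across from i⟧ = {x : ⟨x, i⟩ ∈ ⟦across from⟧} = {b, c, d, e, f, h, j, k, l, m, n}
⟦who fell⟧ = ⟦fell⟧ = {a, e, f, g, h, i, k, l}
⟦lawyer⟧ = {a, h, i, j, k, l, n}
… ∩ ⟦across from i⟧ = {a, h, i, j, k, l, n} ∩ {b, c, d, e, f, h, j, k, l, m, n} = {h, j, k, l, n}
… ∩ ⟦who fell⟧ = {h, j, k, l, n} ∩ {a, e, f, g, h, i, k, l} = {h, k, l}
So ⟦lawyer across from i who fell⟧ = {h, k, l}.

{h, k, l}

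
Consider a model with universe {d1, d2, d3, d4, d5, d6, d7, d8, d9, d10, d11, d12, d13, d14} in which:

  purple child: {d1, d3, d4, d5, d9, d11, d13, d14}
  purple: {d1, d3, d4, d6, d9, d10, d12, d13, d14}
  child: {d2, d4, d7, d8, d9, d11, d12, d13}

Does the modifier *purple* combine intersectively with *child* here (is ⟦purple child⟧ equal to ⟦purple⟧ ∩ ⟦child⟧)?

⟦purple⟧ ∩ ⟦child⟧ = {d1, d3, d4, d6, d9, d10, d12, d13, d14} ∩ {d2, d4, d7, d8, d9, d11, d12, d13} = {d4, d9, d12, d13}
Observed ⟦purple child⟧ = {d1, d3, d4, d5, d9, d11, d13, d14}.
These differ, so the modifier is not intersective in this model.

no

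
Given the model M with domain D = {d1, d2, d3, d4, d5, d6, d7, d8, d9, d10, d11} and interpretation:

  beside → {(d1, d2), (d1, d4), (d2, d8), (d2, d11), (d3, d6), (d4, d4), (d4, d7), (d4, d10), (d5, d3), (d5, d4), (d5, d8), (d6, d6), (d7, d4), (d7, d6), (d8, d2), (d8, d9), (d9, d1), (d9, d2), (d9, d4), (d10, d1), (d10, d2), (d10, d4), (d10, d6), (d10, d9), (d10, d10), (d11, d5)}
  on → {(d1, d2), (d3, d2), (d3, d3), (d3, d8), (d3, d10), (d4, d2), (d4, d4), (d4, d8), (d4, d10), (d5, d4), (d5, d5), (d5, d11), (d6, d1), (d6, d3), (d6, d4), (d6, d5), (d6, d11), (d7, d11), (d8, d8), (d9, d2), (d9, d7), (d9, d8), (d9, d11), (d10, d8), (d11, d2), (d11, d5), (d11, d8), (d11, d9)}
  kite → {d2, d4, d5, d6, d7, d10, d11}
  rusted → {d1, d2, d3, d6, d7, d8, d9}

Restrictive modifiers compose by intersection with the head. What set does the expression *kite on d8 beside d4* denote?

{d4, d10}

⟦on d8⟧ = {x : ⟨x, d8⟩ ∈ ⟦on⟧} = {d3, d4, d8, d9, d10, d11}
⟦beside d4⟧ = {x : ⟨x, d4⟩ ∈ ⟦beside⟧} = {d1, d4, d5, d7, d9, d10}
⟦kite⟧ = {d2, d4, d5, d6, d7, d10, d11}
… ∩ ⟦on d8⟧ = {d2, d4, d5, d6, d7, d10, d11} ∩ {d3, d4, d8, d9, d10, d11} = {d4, d10, d11}
… ∩ ⟦beside d4⟧ = {d4, d10, d11} ∩ {d1, d4, d5, d7, d9, d10} = {d4, d10}
So ⟦kite on d8 beside d4⟧ = {d4, d10}.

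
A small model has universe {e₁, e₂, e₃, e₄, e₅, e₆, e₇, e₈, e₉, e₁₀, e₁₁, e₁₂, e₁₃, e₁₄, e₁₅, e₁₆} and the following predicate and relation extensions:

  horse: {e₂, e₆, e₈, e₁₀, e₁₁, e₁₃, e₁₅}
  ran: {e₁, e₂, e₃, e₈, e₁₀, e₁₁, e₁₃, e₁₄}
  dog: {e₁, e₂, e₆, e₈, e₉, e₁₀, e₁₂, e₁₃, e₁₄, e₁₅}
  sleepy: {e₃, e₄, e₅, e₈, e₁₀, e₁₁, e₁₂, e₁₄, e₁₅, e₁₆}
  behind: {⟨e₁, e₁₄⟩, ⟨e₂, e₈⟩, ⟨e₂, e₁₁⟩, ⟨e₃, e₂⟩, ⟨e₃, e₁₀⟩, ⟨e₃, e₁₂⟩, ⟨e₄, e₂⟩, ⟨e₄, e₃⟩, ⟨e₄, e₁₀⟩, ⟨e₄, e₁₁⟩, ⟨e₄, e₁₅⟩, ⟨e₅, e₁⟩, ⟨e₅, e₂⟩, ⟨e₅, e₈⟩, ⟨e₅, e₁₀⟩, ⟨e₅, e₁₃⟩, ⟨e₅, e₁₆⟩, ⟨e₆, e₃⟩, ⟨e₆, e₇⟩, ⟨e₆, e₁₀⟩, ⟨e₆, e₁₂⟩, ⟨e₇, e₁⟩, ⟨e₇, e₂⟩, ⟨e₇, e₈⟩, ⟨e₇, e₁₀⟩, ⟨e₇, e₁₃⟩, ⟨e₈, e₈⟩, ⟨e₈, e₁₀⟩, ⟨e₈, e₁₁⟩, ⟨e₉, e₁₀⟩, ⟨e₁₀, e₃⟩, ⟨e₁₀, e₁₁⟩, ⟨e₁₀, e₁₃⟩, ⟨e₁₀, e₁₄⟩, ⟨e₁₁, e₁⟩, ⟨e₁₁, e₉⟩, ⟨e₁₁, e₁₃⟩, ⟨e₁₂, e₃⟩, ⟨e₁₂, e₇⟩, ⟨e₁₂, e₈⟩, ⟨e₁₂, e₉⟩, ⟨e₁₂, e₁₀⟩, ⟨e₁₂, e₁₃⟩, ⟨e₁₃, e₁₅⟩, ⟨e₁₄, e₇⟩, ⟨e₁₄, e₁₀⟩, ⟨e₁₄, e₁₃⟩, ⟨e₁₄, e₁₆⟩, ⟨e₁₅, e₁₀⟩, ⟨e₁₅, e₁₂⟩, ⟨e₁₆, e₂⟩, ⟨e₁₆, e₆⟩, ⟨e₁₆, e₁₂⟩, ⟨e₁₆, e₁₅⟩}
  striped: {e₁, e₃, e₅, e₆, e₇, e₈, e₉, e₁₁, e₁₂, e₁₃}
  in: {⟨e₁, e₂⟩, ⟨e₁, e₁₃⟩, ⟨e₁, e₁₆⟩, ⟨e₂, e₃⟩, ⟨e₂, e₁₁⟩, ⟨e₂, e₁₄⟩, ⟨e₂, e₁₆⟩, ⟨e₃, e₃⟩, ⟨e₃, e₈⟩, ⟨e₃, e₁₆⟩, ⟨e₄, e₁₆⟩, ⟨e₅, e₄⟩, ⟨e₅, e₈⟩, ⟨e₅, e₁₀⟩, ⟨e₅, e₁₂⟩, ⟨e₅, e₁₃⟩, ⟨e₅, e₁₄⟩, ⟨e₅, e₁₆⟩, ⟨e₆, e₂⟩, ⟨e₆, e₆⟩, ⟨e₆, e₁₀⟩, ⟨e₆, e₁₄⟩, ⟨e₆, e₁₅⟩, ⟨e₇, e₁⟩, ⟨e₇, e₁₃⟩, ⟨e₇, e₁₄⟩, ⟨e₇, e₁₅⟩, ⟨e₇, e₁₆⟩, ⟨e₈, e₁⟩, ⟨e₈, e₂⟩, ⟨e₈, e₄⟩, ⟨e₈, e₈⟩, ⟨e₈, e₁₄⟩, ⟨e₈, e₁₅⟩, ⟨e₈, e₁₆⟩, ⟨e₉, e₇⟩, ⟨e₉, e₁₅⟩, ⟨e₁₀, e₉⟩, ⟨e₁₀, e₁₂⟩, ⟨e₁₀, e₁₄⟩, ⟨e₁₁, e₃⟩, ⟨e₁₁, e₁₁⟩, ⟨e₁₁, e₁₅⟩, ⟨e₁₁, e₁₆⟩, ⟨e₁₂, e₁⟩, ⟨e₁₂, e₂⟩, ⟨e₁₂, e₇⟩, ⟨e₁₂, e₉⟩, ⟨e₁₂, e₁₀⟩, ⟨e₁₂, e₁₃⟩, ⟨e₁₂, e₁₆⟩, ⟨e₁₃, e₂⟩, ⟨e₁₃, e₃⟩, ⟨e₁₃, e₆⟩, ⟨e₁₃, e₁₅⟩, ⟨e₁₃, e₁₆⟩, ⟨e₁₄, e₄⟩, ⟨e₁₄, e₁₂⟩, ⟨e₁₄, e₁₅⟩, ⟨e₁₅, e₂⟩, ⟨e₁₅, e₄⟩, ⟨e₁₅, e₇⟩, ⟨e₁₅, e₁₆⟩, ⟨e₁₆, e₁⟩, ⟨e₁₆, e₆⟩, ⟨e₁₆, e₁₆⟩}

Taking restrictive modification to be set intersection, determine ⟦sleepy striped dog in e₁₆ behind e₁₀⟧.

⟦in e₁₆⟧ = {x : ⟨x, e₁₆⟩ ∈ ⟦in⟧} = {e₁, e₂, e₃, e₄, e₅, e₇, e₈, e₁₁, e₁₂, e₁₃, e₁₅, e₁₆}
⟦behind e₁₀⟧ = {x : ⟨x, e₁₀⟩ ∈ ⟦behind⟧} = {e₃, e₄, e₅, e₆, e₇, e₈, e₉, e₁₂, e₁₄, e₁₅}
⟦dog⟧ = {e₁, e₂, e₆, e₈, e₉, e₁₀, e₁₂, e₁₃, e₁₄, e₁₅}
… ∩ ⟦in e₁₆⟧ = {e₁, e₂, e₆, e₈, e₉, e₁₀, e₁₂, e₁₃, e₁₄, e₁₅} ∩ {e₁, e₂, e₃, e₄, e₅, e₇, e₈, e₁₁, e₁₂, e₁₃, e₁₅, e₁₆} = {e₁, e₂, e₈, e₁₂, e₁₃, e₁₅}
… ∩ ⟦behind e₁₀⟧ = {e₁, e₂, e₈, e₁₂, e₁₃, e₁₅} ∩ {e₃, e₄, e₅, e₆, e₇, e₈, e₉, e₁₂, e₁₄, e₁₅} = {e₈, e₁₂, e₁₅}
… ∩ ⟦sleepy⟧ = {e₈, e₁₂, e₁₅} ∩ {e₃, e₄, e₅, e₈, e₁₀, e₁₁, e₁₂, e₁₄, e₁₅, e₁₆} = {e₈, e₁₂, e₁₅}
… ∩ ⟦striped⟧ = {e₈, e₁₂, e₁₅} ∩ {e₁, e₃, e₅, e₆, e₇, e₈, e₉, e₁₁, e₁₂, e₁₃} = {e₈, e₁₂}
So ⟦sleepy striped dog in e₁₆ behind e₁₀⟧ = {e₈, e₁₂}.

{e₈, e₁₂}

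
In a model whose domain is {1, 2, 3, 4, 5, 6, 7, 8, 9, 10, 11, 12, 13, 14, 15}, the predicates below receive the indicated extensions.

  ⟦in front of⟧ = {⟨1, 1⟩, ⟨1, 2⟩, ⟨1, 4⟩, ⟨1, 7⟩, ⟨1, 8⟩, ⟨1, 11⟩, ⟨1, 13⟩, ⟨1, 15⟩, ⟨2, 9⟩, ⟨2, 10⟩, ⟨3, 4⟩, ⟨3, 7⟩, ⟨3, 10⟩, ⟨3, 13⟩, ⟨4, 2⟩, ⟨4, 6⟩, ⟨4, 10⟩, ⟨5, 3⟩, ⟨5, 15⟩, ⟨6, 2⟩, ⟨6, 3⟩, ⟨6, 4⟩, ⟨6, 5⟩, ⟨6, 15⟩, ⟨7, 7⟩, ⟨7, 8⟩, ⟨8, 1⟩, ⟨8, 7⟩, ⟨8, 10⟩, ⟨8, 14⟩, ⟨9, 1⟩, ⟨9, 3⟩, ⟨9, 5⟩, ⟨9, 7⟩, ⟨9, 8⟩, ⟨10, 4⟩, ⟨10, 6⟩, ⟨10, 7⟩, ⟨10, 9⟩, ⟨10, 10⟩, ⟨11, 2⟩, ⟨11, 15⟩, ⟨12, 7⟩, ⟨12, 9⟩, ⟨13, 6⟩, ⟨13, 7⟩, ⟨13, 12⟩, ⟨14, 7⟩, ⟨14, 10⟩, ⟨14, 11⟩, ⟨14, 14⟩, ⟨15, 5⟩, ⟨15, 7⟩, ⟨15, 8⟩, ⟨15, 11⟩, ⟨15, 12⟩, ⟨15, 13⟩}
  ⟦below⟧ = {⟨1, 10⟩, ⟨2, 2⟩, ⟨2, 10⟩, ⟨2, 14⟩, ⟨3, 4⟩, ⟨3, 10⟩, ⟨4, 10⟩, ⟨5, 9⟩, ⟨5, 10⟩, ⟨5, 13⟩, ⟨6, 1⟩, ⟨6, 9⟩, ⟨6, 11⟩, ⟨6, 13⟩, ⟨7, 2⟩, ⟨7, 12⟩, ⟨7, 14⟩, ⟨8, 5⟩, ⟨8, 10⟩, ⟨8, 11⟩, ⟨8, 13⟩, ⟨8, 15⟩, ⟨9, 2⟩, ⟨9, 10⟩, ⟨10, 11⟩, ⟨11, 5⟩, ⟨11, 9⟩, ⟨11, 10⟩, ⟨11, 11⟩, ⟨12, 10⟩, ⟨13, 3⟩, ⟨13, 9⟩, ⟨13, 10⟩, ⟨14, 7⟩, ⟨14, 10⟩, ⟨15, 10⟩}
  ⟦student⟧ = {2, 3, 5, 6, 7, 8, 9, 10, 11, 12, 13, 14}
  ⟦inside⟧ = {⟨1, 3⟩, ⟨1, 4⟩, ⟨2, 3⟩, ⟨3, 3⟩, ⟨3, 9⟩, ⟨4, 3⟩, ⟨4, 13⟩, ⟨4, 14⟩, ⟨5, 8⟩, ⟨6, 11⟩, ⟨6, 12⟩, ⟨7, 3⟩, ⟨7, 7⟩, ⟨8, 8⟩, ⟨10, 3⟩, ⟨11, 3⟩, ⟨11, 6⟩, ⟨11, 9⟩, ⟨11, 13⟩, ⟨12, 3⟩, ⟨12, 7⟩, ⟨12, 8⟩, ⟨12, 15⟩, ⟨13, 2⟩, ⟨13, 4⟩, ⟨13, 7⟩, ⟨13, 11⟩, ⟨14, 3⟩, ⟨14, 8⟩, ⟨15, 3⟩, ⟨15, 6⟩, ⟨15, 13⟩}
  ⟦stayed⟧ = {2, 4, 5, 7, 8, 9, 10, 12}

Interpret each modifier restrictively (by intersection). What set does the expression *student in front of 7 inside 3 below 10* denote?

{3, 12, 14}

⟦in front of 7⟧ = {x : ⟨x, 7⟩ ∈ ⟦in front of⟧} = {1, 3, 7, 8, 9, 10, 12, 13, 14, 15}
⟦inside 3⟧ = {x : ⟨x, 3⟩ ∈ ⟦inside⟧} = {1, 2, 3, 4, 7, 10, 11, 12, 14, 15}
⟦below 10⟧ = {x : ⟨x, 10⟩ ∈ ⟦below⟧} = {1, 2, 3, 4, 5, 8, 9, 11, 12, 13, 14, 15}
⟦student⟧ = {2, 3, 5, 6, 7, 8, 9, 10, 11, 12, 13, 14}
… ∩ ⟦in front of 7⟧ = {2, 3, 5, 6, 7, 8, 9, 10, 11, 12, 13, 14} ∩ {1, 3, 7, 8, 9, 10, 12, 13, 14, 15} = {3, 7, 8, 9, 10, 12, 13, 14}
… ∩ ⟦inside 3⟧ = {3, 7, 8, 9, 10, 12, 13, 14} ∩ {1, 2, 3, 4, 7, 10, 11, 12, 14, 15} = {3, 7, 10, 12, 14}
… ∩ ⟦below 10⟧ = {3, 7, 10, 12, 14} ∩ {1, 2, 3, 4, 5, 8, 9, 11, 12, 13, 14, 15} = {3, 12, 14}
So ⟦student in front of 7 inside 3 below 10⟧ = {3, 12, 14}.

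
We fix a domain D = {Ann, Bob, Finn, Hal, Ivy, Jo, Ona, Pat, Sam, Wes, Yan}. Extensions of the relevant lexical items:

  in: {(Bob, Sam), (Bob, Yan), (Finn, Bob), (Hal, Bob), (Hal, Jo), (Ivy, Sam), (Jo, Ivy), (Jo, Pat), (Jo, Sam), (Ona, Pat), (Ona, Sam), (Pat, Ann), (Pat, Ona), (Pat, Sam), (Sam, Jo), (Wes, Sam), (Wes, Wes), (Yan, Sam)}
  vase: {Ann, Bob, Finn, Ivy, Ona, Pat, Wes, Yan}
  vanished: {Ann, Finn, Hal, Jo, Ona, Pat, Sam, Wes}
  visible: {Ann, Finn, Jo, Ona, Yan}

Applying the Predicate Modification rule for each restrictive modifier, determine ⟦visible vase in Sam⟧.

{Ona, Yan}

⟦in Sam⟧ = {x : ⟨x, Sam⟩ ∈ ⟦in⟧} = {Bob, Ivy, Jo, Ona, Pat, Wes, Yan}
⟦vase⟧ = {Ann, Bob, Finn, Ivy, Ona, Pat, Wes, Yan}
… ∩ ⟦in Sam⟧ = {Ann, Bob, Finn, Ivy, Ona, Pat, Wes, Yan} ∩ {Bob, Ivy, Jo, Ona, Pat, Wes, Yan} = {Bob, Ivy, Ona, Pat, Wes, Yan}
… ∩ ⟦visible⟧ = {Bob, Ivy, Ona, Pat, Wes, Yan} ∩ {Ann, Finn, Jo, Ona, Yan} = {Ona, Yan}
So ⟦visible vase in Sam⟧ = {Ona, Yan}.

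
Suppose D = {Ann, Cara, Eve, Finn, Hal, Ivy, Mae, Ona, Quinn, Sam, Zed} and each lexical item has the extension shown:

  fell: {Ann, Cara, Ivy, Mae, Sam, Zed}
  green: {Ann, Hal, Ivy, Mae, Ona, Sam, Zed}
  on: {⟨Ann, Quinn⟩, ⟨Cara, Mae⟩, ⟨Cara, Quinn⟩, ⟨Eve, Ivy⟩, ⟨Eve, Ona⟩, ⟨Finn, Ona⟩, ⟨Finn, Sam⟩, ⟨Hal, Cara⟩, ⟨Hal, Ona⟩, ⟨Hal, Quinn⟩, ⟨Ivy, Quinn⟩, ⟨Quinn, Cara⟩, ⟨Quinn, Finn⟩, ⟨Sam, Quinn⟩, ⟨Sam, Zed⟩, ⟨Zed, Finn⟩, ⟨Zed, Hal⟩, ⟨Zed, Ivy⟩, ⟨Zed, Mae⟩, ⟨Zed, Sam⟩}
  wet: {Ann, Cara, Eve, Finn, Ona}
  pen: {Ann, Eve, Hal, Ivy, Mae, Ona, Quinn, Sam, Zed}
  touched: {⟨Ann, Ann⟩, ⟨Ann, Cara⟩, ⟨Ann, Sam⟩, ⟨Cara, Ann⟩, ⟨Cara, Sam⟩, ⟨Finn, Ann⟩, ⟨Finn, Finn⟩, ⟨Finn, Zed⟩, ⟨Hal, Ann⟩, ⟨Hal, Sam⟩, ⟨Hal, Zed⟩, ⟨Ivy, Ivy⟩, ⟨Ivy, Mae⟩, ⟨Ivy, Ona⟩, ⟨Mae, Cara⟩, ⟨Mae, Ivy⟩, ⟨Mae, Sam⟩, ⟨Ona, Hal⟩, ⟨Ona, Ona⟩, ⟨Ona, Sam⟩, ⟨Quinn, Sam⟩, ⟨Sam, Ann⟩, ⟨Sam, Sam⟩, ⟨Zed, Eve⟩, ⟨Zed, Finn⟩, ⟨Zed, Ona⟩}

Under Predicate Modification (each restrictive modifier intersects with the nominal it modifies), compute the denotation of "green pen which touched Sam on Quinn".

{Ann, Hal, Sam}

⟦which touched Sam⟧ = {x : ⟨x, Sam⟩ ∈ ⟦touched⟧} = {Ann, Cara, Hal, Mae, Ona, Quinn, Sam}
⟦on Quinn⟧ = {x : ⟨x, Quinn⟩ ∈ ⟦on⟧} = {Ann, Cara, Hal, Ivy, Sam}
⟦pen⟧ = {Ann, Eve, Hal, Ivy, Mae, Ona, Quinn, Sam, Zed}
… ∩ ⟦which touched Sam⟧ = {Ann, Eve, Hal, Ivy, Mae, Ona, Quinn, Sam, Zed} ∩ {Ann, Cara, Hal, Mae, Ona, Quinn, Sam} = {Ann, Hal, Mae, Ona, Quinn, Sam}
… ∩ ⟦on Quinn⟧ = {Ann, Hal, Mae, Ona, Quinn, Sam} ∩ {Ann, Cara, Hal, Ivy, Sam} = {Ann, Hal, Sam}
… ∩ ⟦green⟧ = {Ann, Hal, Sam} ∩ {Ann, Hal, Ivy, Mae, Ona, Sam, Zed} = {Ann, Hal, Sam}
So ⟦green pen which touched Sam on Quinn⟧ = {Ann, Hal, Sam}.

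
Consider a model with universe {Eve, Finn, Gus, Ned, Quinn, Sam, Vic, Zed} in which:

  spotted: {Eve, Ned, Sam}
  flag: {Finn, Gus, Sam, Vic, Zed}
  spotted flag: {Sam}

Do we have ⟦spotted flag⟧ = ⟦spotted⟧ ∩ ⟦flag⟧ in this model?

yes

⟦spotted⟧ ∩ ⟦flag⟧ = {Eve, Ned, Sam} ∩ {Finn, Gus, Sam, Vic, Zed} = {Sam}
Observed ⟦spotted flag⟧ = {Sam}.
These coincide, so the modifier is intersective here.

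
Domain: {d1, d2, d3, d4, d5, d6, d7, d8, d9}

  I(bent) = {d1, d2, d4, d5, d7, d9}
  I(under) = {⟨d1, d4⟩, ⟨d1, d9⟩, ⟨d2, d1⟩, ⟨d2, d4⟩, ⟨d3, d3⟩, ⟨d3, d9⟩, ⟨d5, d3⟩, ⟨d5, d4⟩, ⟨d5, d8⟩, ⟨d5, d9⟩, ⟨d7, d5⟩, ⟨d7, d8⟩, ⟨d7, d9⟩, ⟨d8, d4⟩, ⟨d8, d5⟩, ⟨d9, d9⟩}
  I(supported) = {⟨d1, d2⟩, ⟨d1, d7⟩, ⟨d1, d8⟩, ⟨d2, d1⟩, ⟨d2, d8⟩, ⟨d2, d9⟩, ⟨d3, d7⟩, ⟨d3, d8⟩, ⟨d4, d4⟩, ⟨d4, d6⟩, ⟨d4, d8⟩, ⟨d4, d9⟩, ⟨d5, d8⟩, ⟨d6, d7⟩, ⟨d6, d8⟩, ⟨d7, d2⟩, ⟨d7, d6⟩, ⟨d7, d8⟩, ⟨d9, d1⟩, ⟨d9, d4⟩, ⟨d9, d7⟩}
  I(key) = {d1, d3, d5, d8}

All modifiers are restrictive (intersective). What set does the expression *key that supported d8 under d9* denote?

{d1, d3, d5}

⟦that supported d8⟧ = {x : ⟨x, d8⟩ ∈ ⟦supported⟧} = {d1, d2, d3, d4, d5, d6, d7}
⟦under d9⟧ = {x : ⟨x, d9⟩ ∈ ⟦under⟧} = {d1, d3, d5, d7, d9}
⟦key⟧ = {d1, d3, d5, d8}
… ∩ ⟦that supported d8⟧ = {d1, d3, d5, d8} ∩ {d1, d2, d3, d4, d5, d6, d7} = {d1, d3, d5}
… ∩ ⟦under d9⟧ = {d1, d3, d5} ∩ {d1, d3, d5, d7, d9} = {d1, d3, d5}
So ⟦key that supported d8 under d9⟧ = {d1, d3, d5}.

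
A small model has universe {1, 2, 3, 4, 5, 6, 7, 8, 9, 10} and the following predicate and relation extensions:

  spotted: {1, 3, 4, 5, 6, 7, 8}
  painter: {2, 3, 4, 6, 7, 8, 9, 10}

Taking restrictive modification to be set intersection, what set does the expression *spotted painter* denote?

{3, 4, 6, 7, 8}

⟦painter⟧ = {2, 3, 4, 6, 7, 8, 9, 10}
… ∩ ⟦spotted⟧ = {2, 3, 4, 6, 7, 8, 9, 10} ∩ {1, 3, 4, 5, 6, 7, 8} = {3, 4, 6, 7, 8}
So ⟦spotted painter⟧ = {3, 4, 6, 7, 8}.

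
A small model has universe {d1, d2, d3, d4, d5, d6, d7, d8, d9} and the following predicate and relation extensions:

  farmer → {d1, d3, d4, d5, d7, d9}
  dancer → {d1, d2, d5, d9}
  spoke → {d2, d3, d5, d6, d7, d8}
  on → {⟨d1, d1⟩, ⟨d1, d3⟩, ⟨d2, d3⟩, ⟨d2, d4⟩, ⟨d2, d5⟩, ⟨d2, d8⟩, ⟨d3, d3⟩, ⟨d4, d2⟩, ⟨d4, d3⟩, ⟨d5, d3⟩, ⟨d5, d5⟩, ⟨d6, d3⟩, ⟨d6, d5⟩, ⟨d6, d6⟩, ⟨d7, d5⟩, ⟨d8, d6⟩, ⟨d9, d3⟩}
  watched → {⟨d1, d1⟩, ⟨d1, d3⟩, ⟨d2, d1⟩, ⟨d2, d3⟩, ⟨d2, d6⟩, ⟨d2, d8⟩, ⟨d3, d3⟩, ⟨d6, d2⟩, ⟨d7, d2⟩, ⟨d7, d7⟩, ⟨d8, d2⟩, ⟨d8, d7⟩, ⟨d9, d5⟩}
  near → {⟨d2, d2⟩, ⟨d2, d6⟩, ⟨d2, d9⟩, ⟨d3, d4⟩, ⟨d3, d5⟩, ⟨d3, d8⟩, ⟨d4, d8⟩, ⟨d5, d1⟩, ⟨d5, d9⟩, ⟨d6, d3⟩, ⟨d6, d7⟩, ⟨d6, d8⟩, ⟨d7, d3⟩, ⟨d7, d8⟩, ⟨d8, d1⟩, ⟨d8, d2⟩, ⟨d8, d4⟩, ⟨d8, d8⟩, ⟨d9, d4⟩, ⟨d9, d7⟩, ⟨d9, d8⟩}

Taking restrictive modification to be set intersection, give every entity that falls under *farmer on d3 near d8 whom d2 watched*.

{d3}

⟦on d3⟧ = {x : ⟨x, d3⟩ ∈ ⟦on⟧} = {d1, d2, d3, d4, d5, d6, d9}
⟦near d8⟧ = {x : ⟨x, d8⟩ ∈ ⟦near⟧} = {d3, d4, d6, d7, d8, d9}
⟦whom d2 watched⟧ = {x : ⟨d2, x⟩ ∈ ⟦watched⟧} = {d1, d3, d6, d8}
⟦farmer⟧ = {d1, d3, d4, d5, d7, d9}
… ∩ ⟦on d3⟧ = {d1, d3, d4, d5, d7, d9} ∩ {d1, d2, d3, d4, d5, d6, d9} = {d1, d3, d4, d5, d9}
… ∩ ⟦near d8⟧ = {d1, d3, d4, d5, d9} ∩ {d3, d4, d6, d7, d8, d9} = {d3, d4, d9}
… ∩ ⟦whom d2 watched⟧ = {d3, d4, d9} ∩ {d1, d3, d6, d8} = {d3}
So ⟦farmer on d3 near d8 whom d2 watched⟧ = {d3}.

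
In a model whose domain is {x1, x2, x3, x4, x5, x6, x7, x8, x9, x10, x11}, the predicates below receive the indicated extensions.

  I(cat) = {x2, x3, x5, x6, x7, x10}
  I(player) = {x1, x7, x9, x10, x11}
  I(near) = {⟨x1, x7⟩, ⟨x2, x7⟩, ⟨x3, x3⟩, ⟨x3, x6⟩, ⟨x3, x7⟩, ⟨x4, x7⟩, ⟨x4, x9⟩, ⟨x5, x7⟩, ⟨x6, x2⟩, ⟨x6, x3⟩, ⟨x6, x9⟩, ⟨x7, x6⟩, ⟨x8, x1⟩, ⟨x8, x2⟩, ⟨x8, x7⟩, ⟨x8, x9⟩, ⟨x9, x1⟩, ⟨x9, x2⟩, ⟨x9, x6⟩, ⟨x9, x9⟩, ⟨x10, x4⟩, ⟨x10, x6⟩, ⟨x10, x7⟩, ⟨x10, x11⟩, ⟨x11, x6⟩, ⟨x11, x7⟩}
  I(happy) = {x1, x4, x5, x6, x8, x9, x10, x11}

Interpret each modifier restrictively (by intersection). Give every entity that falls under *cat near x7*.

{x2, x3, x5, x10}

⟦near x7⟧ = {x : ⟨x, x7⟩ ∈ ⟦near⟧} = {x1, x2, x3, x4, x5, x8, x10, x11}
⟦cat⟧ = {x2, x3, x5, x6, x7, x10}
… ∩ ⟦near x7⟧ = {x2, x3, x5, x6, x7, x10} ∩ {x1, x2, x3, x4, x5, x8, x10, x11} = {x2, x3, x5, x10}
So ⟦cat near x7⟧ = {x2, x3, x5, x10}.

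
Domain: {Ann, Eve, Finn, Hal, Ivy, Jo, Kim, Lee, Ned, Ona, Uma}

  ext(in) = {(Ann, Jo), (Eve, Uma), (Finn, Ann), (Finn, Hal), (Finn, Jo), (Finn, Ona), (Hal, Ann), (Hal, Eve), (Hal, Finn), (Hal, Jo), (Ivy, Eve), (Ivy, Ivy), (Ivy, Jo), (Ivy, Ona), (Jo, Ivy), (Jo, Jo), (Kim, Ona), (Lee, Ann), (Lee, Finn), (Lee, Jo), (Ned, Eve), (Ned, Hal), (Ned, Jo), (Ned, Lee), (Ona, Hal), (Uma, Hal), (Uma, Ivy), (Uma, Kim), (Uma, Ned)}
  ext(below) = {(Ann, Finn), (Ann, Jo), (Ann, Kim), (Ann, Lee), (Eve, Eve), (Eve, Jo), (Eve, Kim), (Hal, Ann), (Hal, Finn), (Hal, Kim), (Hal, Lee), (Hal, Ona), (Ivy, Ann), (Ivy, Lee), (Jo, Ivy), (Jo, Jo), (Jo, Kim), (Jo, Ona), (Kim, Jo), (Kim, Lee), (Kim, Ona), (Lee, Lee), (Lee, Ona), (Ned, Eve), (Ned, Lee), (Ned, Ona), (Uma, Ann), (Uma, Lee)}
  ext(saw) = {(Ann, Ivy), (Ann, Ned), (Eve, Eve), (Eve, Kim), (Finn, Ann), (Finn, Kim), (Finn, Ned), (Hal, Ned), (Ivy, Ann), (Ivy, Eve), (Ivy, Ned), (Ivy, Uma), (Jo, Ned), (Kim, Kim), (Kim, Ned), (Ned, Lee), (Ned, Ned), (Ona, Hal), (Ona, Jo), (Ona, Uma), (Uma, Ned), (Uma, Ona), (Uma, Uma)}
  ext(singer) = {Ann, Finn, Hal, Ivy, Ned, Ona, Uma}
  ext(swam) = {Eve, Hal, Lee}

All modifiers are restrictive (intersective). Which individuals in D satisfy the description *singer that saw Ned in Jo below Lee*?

⟦that saw Ned⟧ = {x : ⟨x, Ned⟩ ∈ ⟦saw⟧} = {Ann, Finn, Hal, Ivy, Jo, Kim, Ned, Uma}
⟦in Jo⟧ = {x : ⟨x, Jo⟩ ∈ ⟦in⟧} = {Ann, Finn, Hal, Ivy, Jo, Lee, Ned}
⟦below Lee⟧ = {x : ⟨x, Lee⟩ ∈ ⟦below⟧} = {Ann, Hal, Ivy, Kim, Lee, Ned, Uma}
⟦singer⟧ = {Ann, Finn, Hal, Ivy, Ned, Ona, Uma}
… ∩ ⟦that saw Ned⟧ = {Ann, Finn, Hal, Ivy, Ned, Ona, Uma} ∩ {Ann, Finn, Hal, Ivy, Jo, Kim, Ned, Uma} = {Ann, Finn, Hal, Ivy, Ned, Uma}
… ∩ ⟦in Jo⟧ = {Ann, Finn, Hal, Ivy, Ned, Uma} ∩ {Ann, Finn, Hal, Ivy, Jo, Lee, Ned} = {Ann, Finn, Hal, Ivy, Ned}
… ∩ ⟦below Lee⟧ = {Ann, Finn, Hal, Ivy, Ned} ∩ {Ann, Hal, Ivy, Kim, Lee, Ned, Uma} = {Ann, Hal, Ivy, Ned}
So ⟦singer that saw Ned in Jo below Lee⟧ = {Ann, Hal, Ivy, Ned}.

{Ann, Hal, Ivy, Ned}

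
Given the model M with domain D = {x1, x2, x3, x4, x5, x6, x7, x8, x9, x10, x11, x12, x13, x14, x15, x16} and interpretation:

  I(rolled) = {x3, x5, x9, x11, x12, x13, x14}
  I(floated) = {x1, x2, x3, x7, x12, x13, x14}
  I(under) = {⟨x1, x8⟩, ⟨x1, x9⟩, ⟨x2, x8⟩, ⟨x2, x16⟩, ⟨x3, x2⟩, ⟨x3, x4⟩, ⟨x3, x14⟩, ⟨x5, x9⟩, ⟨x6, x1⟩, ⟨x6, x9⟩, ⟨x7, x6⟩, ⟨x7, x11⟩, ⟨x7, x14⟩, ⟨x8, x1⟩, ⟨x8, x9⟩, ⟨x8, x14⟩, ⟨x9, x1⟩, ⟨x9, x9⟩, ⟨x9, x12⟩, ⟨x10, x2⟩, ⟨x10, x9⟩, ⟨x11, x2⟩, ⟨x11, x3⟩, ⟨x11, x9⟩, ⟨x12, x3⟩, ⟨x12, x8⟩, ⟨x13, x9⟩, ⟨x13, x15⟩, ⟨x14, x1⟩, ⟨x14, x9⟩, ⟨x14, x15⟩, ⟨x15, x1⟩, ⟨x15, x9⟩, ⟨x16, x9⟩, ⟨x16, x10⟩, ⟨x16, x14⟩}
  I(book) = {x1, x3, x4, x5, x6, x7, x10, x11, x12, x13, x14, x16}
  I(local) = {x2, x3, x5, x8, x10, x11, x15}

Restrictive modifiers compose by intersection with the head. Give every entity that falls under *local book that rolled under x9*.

{x5, x11}

⟦that rolled⟧ = ⟦rolled⟧ = {x3, x5, x9, x11, x12, x13, x14}
⟦under x9⟧ = {x : ⟨x, x9⟩ ∈ ⟦under⟧} = {x1, x5, x6, x8, x9, x10, x11, x13, x14, x15, x16}
⟦book⟧ = {x1, x3, x4, x5, x6, x7, x10, x11, x12, x13, x14, x16}
… ∩ ⟦that rolled⟧ = {x1, x3, x4, x5, x6, x7, x10, x11, x12, x13, x14, x16} ∩ {x3, x5, x9, x11, x12, x13, x14} = {x3, x5, x11, x12, x13, x14}
… ∩ ⟦under x9⟧ = {x3, x5, x11, x12, x13, x14} ∩ {x1, x5, x6, x8, x9, x10, x11, x13, x14, x15, x16} = {x5, x11, x13, x14}
… ∩ ⟦local⟧ = {x5, x11, x13, x14} ∩ {x2, x3, x5, x8, x10, x11, x15} = {x5, x11}
So ⟦local book that rolled under x9⟧ = {x5, x11}.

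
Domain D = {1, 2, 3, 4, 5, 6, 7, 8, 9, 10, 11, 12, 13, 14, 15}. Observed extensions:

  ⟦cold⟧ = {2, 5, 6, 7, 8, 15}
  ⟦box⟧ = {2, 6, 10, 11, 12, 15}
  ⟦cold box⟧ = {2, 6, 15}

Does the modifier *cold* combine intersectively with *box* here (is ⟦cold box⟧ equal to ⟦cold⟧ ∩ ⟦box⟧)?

⟦cold⟧ ∩ ⟦box⟧ = {2, 5, 6, 7, 8, 15} ∩ {2, 6, 10, 11, 12, 15} = {2, 6, 15}
Observed ⟦cold box⟧ = {2, 6, 15}.
These coincide, so the modifier is intersective here.

yes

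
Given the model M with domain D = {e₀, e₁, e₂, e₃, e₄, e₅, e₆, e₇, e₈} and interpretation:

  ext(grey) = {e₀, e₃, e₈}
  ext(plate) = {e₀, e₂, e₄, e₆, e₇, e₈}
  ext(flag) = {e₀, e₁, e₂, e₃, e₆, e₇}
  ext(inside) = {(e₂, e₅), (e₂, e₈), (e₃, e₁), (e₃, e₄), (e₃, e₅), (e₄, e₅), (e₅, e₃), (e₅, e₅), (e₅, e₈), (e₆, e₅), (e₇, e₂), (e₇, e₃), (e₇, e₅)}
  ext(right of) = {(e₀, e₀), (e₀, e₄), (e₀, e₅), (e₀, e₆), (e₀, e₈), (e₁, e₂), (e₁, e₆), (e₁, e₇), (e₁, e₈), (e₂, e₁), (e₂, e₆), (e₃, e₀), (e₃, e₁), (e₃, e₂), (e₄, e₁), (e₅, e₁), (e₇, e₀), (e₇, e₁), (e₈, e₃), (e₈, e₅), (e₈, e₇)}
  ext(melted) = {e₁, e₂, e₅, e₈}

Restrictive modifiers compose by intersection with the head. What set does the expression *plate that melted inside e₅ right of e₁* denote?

⟦that melted⟧ = ⟦melted⟧ = {e₁, e₂, e₅, e₈}
⟦inside e₅⟧ = {x : ⟨x, e₅⟩ ∈ ⟦inside⟧} = {e₂, e₃, e₄, e₅, e₆, e₇}
⟦right of e₁⟧ = {x : ⟨x, e₁⟩ ∈ ⟦right of⟧} = {e₂, e₃, e₄, e₅, e₇}
⟦plate⟧ = {e₀, e₂, e₄, e₆, e₇, e₈}
… ∩ ⟦that melted⟧ = {e₀, e₂, e₄, e₆, e₇, e₈} ∩ {e₁, e₂, e₅, e₈} = {e₂, e₈}
… ∩ ⟦inside e₅⟧ = {e₂, e₈} ∩ {e₂, e₃, e₄, e₅, e₆, e₇} = {e₂}
… ∩ ⟦right of e₁⟧ = {e₂} ∩ {e₂, e₃, e₄, e₅, e₇} = {e₂}
So ⟦plate that melted inside e₅ right of e₁⟧ = {e₂}.

{e₂}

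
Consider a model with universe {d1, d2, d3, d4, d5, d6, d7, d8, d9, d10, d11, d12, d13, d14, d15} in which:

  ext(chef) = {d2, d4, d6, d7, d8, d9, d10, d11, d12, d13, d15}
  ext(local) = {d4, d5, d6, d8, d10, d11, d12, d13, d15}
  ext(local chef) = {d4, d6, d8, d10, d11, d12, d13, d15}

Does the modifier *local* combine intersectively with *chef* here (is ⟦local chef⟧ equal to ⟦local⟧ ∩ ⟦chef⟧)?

yes

⟦local⟧ ∩ ⟦chef⟧ = {d4, d5, d6, d8, d10, d11, d12, d13, d15} ∩ {d2, d4, d6, d7, d8, d9, d10, d11, d12, d13, d15} = {d4, d6, d8, d10, d11, d12, d13, d15}
Observed ⟦local chef⟧ = {d4, d6, d8, d10, d11, d12, d13, d15}.
These coincide, so the modifier is intersective here.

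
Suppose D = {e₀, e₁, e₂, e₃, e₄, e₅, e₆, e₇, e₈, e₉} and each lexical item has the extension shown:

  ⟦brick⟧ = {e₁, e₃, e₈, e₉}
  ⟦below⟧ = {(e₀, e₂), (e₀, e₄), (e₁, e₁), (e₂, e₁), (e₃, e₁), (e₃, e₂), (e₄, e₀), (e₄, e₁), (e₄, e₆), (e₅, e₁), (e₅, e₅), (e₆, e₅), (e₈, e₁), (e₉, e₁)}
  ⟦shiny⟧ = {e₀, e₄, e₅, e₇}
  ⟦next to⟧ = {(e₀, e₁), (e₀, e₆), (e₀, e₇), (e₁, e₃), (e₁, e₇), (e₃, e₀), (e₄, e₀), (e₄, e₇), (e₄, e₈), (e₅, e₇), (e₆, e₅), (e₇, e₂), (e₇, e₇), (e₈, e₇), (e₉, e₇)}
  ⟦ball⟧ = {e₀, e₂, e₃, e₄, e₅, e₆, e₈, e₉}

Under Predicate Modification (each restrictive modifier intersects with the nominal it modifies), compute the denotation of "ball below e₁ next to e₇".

⟦below e₁⟧ = {x : ⟨x, e₁⟩ ∈ ⟦below⟧} = {e₁, e₂, e₃, e₄, e₅, e₈, e₉}
⟦next to e₇⟧ = {x : ⟨x, e₇⟩ ∈ ⟦next to⟧} = {e₀, e₁, e₄, e₅, e₇, e₈, e₉}
⟦ball⟧ = {e₀, e₂, e₃, e₄, e₅, e₆, e₈, e₉}
… ∩ ⟦below e₁⟧ = {e₀, e₂, e₃, e₄, e₅, e₆, e₈, e₉} ∩ {e₁, e₂, e₃, e₄, e₅, e₈, e₉} = {e₂, e₃, e₄, e₅, e₈, e₉}
… ∩ ⟦next to e₇⟧ = {e₂, e₃, e₄, e₅, e₈, e₉} ∩ {e₀, e₁, e₄, e₅, e₇, e₈, e₉} = {e₄, e₅, e₈, e₉}
So ⟦ball below e₁ next to e₇⟧ = {e₄, e₅, e₈, e₉}.

{e₄, e₅, e₈, e₉}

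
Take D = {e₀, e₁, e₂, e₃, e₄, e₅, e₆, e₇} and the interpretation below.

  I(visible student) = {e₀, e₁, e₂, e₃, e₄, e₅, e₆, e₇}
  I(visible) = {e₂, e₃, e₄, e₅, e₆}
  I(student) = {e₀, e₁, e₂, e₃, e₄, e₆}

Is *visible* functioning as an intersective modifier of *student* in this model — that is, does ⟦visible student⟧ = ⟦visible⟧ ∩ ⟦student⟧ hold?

no

⟦visible⟧ ∩ ⟦student⟧ = {e₂, e₃, e₄, e₅, e₆} ∩ {e₀, e₁, e₂, e₃, e₄, e₆} = {e₂, e₃, e₄, e₆}
Observed ⟦visible student⟧ = {e₀, e₁, e₂, e₃, e₄, e₅, e₆, e₇}.
These differ, so the modifier is not intersective in this model.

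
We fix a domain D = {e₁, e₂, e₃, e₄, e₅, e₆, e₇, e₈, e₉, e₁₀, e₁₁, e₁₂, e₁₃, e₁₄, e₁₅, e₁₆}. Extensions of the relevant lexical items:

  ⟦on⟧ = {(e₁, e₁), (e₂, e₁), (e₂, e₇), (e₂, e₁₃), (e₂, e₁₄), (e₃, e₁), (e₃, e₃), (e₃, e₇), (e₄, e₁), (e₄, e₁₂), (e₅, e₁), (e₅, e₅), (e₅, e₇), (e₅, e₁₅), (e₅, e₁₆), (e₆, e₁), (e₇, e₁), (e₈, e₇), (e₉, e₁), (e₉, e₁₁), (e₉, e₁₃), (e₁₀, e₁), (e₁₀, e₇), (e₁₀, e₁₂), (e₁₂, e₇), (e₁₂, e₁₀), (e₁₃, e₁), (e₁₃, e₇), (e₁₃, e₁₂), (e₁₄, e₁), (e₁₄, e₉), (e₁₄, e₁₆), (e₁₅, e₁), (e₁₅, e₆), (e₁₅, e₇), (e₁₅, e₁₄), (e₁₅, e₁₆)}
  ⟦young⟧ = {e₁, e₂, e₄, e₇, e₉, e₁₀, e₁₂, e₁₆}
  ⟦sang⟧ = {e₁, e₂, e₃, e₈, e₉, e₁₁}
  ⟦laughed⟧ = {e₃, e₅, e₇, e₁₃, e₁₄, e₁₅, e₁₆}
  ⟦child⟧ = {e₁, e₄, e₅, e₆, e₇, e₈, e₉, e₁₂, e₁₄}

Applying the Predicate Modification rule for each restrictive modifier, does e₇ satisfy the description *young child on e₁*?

⟦on e₁⟧ = {x : ⟨x, e₁⟩ ∈ ⟦on⟧} = {e₁, e₂, e₃, e₄, e₅, e₆, e₇, e₉, e₁₀, e₁₃, e₁₄, e₁₅}
⟦child⟧ = {e₁, e₄, e₅, e₆, e₇, e₈, e₉, e₁₂, e₁₄}
… ∩ ⟦on e₁⟧ = {e₁, e₄, e₅, e₆, e₇, e₈, e₉, e₁₂, e₁₄} ∩ {e₁, e₂, e₃, e₄, e₅, e₆, e₇, e₉, e₁₀, e₁₃, e₁₄, e₁₅} = {e₁, e₄, e₅, e₆, e₇, e₉, e₁₄}
… ∩ ⟦young⟧ = {e₁, e₄, e₅, e₆, e₇, e₉, e₁₄} ∩ {e₁, e₂, e₄, e₇, e₉, e₁₀, e₁₂, e₁₆} = {e₁, e₄, e₇, e₉}
⟦young child on e₁⟧ = {e₁, e₄, e₇, e₉}; e₇ ∈ this set.

yes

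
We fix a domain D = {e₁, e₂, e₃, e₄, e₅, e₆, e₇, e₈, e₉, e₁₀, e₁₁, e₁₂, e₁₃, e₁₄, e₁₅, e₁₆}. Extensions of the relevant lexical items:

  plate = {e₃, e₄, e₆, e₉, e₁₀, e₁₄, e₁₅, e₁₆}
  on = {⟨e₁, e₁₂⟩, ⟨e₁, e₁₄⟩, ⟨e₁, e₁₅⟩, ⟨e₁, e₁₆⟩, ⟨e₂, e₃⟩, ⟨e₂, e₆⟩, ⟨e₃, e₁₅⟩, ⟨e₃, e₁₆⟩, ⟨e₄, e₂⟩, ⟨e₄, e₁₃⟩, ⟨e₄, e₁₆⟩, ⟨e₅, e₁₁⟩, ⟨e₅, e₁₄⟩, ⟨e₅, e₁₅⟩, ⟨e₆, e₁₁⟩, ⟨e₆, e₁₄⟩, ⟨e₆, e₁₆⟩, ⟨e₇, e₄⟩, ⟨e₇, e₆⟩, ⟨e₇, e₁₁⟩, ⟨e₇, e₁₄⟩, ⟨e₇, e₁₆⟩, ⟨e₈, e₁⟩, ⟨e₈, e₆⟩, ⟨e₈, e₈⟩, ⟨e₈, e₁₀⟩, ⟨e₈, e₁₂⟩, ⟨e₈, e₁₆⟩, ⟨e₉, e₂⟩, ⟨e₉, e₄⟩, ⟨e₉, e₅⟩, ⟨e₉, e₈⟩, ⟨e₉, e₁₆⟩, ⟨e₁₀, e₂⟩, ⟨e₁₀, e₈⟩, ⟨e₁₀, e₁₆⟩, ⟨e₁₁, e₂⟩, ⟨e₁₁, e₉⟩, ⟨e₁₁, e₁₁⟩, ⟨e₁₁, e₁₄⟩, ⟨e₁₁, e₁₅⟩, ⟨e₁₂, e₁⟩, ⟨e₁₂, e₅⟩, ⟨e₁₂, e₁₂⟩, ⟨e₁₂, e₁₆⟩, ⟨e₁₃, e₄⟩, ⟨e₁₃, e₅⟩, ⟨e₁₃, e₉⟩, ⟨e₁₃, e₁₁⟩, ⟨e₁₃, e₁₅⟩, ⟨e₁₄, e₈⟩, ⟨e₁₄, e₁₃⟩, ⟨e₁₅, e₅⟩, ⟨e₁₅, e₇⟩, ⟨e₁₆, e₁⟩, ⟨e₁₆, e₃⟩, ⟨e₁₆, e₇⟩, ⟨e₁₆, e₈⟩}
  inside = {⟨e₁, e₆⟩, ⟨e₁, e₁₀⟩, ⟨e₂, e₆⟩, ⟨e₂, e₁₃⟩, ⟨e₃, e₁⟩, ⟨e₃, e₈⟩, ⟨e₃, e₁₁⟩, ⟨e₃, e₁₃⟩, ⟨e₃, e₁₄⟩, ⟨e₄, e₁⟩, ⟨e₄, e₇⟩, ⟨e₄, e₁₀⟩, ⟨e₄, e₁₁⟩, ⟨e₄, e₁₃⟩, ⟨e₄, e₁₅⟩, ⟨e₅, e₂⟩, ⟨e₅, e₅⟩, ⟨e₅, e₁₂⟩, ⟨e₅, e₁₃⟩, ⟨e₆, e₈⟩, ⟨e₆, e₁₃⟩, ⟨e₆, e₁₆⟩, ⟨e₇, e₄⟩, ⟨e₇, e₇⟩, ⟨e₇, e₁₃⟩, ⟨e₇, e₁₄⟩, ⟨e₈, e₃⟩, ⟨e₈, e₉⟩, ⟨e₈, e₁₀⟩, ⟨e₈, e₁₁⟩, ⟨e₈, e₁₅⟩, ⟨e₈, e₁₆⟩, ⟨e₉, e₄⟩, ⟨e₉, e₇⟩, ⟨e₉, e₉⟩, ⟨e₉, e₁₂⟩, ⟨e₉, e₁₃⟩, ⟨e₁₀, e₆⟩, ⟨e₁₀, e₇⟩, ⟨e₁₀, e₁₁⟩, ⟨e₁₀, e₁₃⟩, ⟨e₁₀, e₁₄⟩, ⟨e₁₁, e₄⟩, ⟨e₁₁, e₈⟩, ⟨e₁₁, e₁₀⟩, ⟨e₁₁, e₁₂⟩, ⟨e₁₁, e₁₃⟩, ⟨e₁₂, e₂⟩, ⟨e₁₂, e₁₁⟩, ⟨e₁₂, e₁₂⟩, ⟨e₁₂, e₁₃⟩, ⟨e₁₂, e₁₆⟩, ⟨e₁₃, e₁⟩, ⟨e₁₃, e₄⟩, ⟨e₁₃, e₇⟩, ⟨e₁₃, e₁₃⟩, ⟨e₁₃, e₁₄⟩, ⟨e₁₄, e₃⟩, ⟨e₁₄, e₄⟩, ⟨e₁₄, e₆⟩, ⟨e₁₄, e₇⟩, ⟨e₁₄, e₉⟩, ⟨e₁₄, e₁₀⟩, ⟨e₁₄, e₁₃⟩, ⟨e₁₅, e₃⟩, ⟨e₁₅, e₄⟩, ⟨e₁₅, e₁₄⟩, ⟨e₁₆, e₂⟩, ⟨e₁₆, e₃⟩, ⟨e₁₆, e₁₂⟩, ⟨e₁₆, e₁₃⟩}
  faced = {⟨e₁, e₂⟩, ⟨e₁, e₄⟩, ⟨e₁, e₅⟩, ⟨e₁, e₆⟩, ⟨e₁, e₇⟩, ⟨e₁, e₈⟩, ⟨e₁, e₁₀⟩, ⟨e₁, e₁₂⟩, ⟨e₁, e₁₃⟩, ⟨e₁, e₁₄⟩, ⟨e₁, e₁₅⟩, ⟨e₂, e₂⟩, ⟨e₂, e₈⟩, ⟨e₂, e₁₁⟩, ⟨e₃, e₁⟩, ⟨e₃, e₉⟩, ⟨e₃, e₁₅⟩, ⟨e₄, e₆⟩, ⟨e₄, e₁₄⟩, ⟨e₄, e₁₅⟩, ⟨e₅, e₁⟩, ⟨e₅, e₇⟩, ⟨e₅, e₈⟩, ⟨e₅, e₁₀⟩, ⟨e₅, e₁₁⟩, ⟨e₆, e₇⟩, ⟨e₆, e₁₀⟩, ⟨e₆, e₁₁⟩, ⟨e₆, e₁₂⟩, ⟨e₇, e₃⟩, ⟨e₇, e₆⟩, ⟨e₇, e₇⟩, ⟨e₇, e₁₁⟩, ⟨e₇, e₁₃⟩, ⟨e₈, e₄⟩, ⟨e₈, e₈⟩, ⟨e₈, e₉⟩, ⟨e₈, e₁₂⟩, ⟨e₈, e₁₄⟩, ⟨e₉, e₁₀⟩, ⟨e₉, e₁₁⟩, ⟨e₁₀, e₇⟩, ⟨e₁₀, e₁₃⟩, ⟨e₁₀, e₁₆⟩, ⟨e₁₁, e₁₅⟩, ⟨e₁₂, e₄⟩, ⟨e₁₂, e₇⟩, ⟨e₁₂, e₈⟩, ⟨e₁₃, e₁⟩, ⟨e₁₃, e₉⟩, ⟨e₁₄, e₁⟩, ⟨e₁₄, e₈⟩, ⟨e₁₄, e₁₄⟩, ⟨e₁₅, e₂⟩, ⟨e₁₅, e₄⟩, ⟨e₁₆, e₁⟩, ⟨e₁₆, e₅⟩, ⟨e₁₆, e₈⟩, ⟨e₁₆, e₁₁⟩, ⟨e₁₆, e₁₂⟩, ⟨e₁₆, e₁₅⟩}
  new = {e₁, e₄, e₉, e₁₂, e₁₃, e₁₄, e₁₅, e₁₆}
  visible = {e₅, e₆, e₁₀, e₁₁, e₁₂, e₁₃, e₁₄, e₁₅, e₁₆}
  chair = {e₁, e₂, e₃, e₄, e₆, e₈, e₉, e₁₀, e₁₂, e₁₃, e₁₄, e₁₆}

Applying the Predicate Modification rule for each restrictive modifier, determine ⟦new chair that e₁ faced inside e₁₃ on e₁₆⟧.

{e₄, e₁₂}

⟦that e₁ faced⟧ = {x : ⟨e₁, x⟩ ∈ ⟦faced⟧} = {e₂, e₄, e₅, e₆, e₇, e₈, e₁₀, e₁₂, e₁₃, e₁₄, e₁₅}
⟦inside e₁₃⟧ = {x : ⟨x, e₁₃⟩ ∈ ⟦inside⟧} = {e₂, e₃, e₄, e₅, e₆, e₇, e₉, e₁₀, e₁₁, e₁₂, e₁₃, e₁₄, e₁₆}
⟦on e₁₆⟧ = {x : ⟨x, e₁₆⟩ ∈ ⟦on⟧} = {e₁, e₃, e₄, e₆, e₇, e₈, e₉, e₁₀, e₁₂}
⟦chair⟧ = {e₁, e₂, e₃, e₄, e₆, e₈, e₉, e₁₀, e₁₂, e₁₃, e₁₄, e₁₆}
… ∩ ⟦that e₁ faced⟧ = {e₁, e₂, e₃, e₄, e₆, e₈, e₉, e₁₀, e₁₂, e₁₃, e₁₄, e₁₆} ∩ {e₂, e₄, e₅, e₆, e₇, e₈, e₁₀, e₁₂, e₁₃, e₁₄, e₁₅} = {e₂, e₄, e₆, e₈, e₁₀, e₁₂, e₁₃, e₁₄}
… ∩ ⟦inside e₁₃⟧ = {e₂, e₄, e₆, e₈, e₁₀, e₁₂, e₁₃, e₁₄} ∩ {e₂, e₃, e₄, e₅, e₆, e₇, e₉, e₁₀, e₁₁, e₁₂, e₁₃, e₁₄, e₁₆} = {e₂, e₄, e₆, e₁₀, e₁₂, e₁₃, e₁₄}
… ∩ ⟦on e₁₆⟧ = {e₂, e₄, e₆, e₁₀, e₁₂, e₁₃, e₁₄} ∩ {e₁, e₃, e₄, e₆, e₇, e₈, e₉, e₁₀, e₁₂} = {e₄, e₆, e₁₀, e₁₂}
… ∩ ⟦new⟧ = {e₄, e₆, e₁₀, e₁₂} ∩ {e₁, e₄, e₉, e₁₂, e₁₃, e₁₄, e₁₅, e₁₆} = {e₄, e₁₂}
So ⟦new chair that e₁ faced inside e₁₃ on e₁₆⟧ = {e₄, e₁₂}.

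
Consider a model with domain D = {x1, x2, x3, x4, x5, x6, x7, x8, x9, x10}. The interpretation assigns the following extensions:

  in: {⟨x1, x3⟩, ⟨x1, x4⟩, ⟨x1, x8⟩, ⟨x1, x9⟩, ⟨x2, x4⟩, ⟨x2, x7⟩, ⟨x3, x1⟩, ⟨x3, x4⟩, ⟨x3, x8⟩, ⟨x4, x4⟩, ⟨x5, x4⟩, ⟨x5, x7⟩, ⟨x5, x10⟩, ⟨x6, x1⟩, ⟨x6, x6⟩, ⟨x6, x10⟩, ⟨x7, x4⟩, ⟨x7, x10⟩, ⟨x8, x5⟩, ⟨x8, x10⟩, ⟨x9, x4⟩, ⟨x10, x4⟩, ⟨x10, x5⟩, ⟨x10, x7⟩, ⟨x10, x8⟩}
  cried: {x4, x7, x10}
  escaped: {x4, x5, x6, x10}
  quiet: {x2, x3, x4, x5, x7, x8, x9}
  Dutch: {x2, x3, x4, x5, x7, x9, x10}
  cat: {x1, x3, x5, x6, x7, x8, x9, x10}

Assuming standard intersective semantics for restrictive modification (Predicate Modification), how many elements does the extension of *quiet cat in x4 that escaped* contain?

⟦in x4⟧ = {x : ⟨x, x4⟩ ∈ ⟦in⟧} = {x1, x2, x3, x4, x5, x7, x9, x10}
⟦that escaped⟧ = ⟦escaped⟧ = {x4, x5, x6, x10}
⟦cat⟧ = {x1, x3, x5, x6, x7, x8, x9, x10}
… ∩ ⟦in x4⟧ = {x1, x3, x5, x6, x7, x8, x9, x10} ∩ {x1, x2, x3, x4, x5, x7, x9, x10} = {x1, x3, x5, x7, x9, x10}
… ∩ ⟦that escaped⟧ = {x1, x3, x5, x7, x9, x10} ∩ {x4, x5, x6, x10} = {x5, x10}
… ∩ ⟦quiet⟧ = {x5, x10} ∩ {x2, x3, x4, x5, x7, x8, x9} = {x5}
⟦quiet cat in x4 that escaped⟧ = {x5}, so the cardinality is 1.

1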